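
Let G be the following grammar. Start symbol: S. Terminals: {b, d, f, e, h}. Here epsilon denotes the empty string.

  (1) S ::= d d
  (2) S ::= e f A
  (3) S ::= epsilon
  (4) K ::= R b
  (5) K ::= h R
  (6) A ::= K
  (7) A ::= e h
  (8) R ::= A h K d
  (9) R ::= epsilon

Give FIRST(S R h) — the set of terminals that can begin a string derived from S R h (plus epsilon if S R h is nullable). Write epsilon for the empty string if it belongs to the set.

{b, d, e, h}

FIRST(S) = {epsilon, d, e}
FIRST(K) = {b, e, h}  (via R b)
FIRST(A) = {b, e, h}  (via K)
FIRST(R) = {epsilon, b, e, h}  (via A h K d)
FIRST(S R h): take FIRST of each symbol in turn, carrying on past any symbol whose FIRST contains epsilon; result {b, d, e, h}.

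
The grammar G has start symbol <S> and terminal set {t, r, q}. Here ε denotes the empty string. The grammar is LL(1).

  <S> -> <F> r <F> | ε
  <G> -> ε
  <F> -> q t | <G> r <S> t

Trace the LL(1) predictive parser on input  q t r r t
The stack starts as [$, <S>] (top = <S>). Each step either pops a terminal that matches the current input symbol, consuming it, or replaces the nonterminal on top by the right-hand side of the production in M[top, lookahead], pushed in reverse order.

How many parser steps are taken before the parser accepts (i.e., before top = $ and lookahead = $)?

step 1: stack=$ <S>  input=q t r r t $  — expand <S> -> <F> r <F>
step 2: stack=$ <F> r <F>  input=q t r r t $  — expand <F> -> q t
step 3: stack=$ <F> r t q  input=q t r r t $  — match q
step 4: stack=$ <F> r t  input=t r r t $  — match t
step 5: stack=$ <F> r  input=r r t $  — match r
step 6: stack=$ <F>  input=r t $  — expand <F> -> <G> r <S> t
step 7: stack=$ t <S> r <G>  input=r t $  — expand <G> -> ε
step 8: stack=$ t <S> r  input=r t $  — match r
step 9: stack=$ t <S>  input=t $  — expand <S> -> ε
step 10: stack=$ t  input=t $  — match t
Accept reached after 10 steps.

10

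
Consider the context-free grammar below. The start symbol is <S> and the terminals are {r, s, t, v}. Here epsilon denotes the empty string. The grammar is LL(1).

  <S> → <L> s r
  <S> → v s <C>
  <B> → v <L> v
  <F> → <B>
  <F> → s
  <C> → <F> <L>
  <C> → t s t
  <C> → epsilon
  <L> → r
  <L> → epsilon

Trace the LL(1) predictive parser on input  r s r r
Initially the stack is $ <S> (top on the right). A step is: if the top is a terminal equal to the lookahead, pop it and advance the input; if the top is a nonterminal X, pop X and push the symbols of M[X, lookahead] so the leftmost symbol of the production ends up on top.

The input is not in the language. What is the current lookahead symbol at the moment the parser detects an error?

     Stack      Input      Action
  1  $ <S>      r s r r $  expand <S> → <L> s r
  2  $ r s <L>  r s r r $  expand <L> → r
  3  $ r s r    r s r r $  match r
  4  $ r s      s r r $    match s
  5  $ r        r r $      match r
  6  $          r $        error: stack empty but input remains

r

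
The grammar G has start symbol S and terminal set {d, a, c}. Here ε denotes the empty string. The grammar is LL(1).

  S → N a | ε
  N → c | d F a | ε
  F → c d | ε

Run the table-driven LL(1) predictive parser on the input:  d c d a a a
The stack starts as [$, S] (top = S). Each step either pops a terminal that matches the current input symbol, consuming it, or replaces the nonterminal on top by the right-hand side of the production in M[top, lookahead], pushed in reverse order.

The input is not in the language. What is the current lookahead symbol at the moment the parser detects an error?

step 1: stack=$ S  input=d c d a a a $  — expand S → N a
step 2: stack=$ a N  input=d c d a a a $  — expand N → d F a
step 3: stack=$ a a F d  input=d c d a a a $  — match d
step 4: stack=$ a a F  input=c d a a a $  — expand F → c d
step 5: stack=$ a a d c  input=c d a a a $  — match c
step 6: stack=$ a a d  input=d a a a $  — match d
step 7: stack=$ a a  input=a a a $  — match a
step 8: stack=$ a  input=a a $  — match a
step 9: stack=$  input=a $  — error: stack empty but input remains

a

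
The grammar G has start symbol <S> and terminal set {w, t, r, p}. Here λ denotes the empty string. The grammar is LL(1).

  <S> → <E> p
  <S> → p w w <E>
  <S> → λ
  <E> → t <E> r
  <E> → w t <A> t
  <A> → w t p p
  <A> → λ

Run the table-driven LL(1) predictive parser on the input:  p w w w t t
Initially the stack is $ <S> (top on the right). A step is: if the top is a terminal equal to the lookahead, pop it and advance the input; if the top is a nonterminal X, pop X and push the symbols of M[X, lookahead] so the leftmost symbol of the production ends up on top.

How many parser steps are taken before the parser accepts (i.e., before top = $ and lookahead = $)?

step 1: stack=$ <S>  input=p w w w t t $  — expand <S> → p w w <E>
step 2: stack=$ <E> w w p  input=p w w w t t $  — match p
step 3: stack=$ <E> w w  input=w w w t t $  — match w
step 4: stack=$ <E> w  input=w w t t $  — match w
step 5: stack=$ <E>  input=w t t $  — expand <E> → w t <A> t
step 6: stack=$ t <A> t w  input=w t t $  — match w
step 7: stack=$ t <A> t  input=t t $  — match t
step 8: stack=$ t <A>  input=t $  — expand <A> → λ
step 9: stack=$ t  input=t $  — match t
Accept reached after 9 steps.

9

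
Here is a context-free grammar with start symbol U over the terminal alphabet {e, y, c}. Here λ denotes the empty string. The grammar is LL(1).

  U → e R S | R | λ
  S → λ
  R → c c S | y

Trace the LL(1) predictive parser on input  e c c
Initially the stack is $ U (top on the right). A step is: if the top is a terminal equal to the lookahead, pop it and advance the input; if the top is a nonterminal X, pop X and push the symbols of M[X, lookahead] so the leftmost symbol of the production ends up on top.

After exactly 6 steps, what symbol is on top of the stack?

S

     Stack      Input    Action
  1  $ U        e c c $  expand U → e R S
  2  $ S R e    e c c $  match e
  3  $ S R      c c $    expand R → c c S
  4  $ S S c c  c c $    match c
  5  $ S S c    c $      match c
  6  $ S S      $        expand S → λ
Stack after step 6: $ S (top = S).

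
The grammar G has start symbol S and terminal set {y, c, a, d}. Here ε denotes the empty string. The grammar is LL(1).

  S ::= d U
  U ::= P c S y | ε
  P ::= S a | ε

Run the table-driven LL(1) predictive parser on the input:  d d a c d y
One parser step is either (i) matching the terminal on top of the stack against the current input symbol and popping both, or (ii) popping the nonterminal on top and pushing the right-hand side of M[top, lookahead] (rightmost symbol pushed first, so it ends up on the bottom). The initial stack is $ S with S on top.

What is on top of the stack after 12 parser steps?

y

      Stack          Input          Action
   1  $ S            d d a c d y $  expand S ::= d U
   2  $ U d          d d a c d y $  match d
   3  $ U            d a c d y $    expand U ::= P c S y
   4  $ y S c P      d a c d y $    expand P ::= S a
   5  $ y S c a S    d a c d y $    expand S ::= d U
   6  $ y S c a U d  d a c d y $    match d
   7  $ y S c a U    a c d y $      expand U ::= ε
   8  $ y S c a      a c d y $      match a
   9  $ y S c        c d y $        match c
  10  $ y S          d y $          expand S ::= d U
  11  $ y U d        d y $          match d
  12  $ y U          y $            expand U ::= ε
Stack after step 12: $ y (top = y).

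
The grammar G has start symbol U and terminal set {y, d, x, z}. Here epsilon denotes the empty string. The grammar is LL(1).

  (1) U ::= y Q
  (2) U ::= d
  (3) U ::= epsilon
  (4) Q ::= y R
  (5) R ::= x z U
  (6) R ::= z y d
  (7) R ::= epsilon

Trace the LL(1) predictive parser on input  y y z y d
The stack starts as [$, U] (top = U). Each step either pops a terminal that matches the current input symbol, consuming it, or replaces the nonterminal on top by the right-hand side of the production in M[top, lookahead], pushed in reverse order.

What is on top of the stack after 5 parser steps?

z

step 1: stack=$ U  input=y y z y d $  — expand U ::= y Q
step 2: stack=$ Q y  input=y y z y d $  — match y
step 3: stack=$ Q  input=y z y d $  — expand Q ::= y R
step 4: stack=$ R y  input=y z y d $  — match y
step 5: stack=$ R  input=z y d $  — expand R ::= z y d
Stack after step 5: $ d y z (top = z).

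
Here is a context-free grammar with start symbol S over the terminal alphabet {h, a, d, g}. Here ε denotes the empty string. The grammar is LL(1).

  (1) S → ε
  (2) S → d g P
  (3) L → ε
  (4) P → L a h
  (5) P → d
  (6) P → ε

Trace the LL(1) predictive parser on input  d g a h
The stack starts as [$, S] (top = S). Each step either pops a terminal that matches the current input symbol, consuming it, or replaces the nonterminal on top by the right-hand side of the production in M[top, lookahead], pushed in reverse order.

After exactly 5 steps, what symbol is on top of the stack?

a

     Stack    Input      Action
  1  $ S      d g a h $  expand S → d g P
  2  $ P g d  d g a h $  match d
  3  $ P g    g a h $    match g
  4  $ P      a h $      expand P → L a h
  5  $ h a L  a h $      expand L → ε
Stack after step 5: $ h a (top = a).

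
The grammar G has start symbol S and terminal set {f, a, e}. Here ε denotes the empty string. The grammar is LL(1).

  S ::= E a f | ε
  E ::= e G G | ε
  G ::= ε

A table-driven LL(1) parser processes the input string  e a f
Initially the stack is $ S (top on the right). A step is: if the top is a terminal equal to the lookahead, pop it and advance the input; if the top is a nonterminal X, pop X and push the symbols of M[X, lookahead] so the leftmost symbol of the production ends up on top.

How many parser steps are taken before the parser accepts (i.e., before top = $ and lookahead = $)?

7

step 1: stack=$ S  input=e a f $  — expand S ::= E a f
step 2: stack=$ f a E  input=e a f $  — expand E ::= e G G
step 3: stack=$ f a G G e  input=e a f $  — match e
step 4: stack=$ f a G G  input=a f $  — expand G ::= ε
step 5: stack=$ f a G  input=a f $  — expand G ::= ε
step 6: stack=$ f a  input=a f $  — match a
step 7: stack=$ f  input=f $  — match f
Accept reached after 7 steps.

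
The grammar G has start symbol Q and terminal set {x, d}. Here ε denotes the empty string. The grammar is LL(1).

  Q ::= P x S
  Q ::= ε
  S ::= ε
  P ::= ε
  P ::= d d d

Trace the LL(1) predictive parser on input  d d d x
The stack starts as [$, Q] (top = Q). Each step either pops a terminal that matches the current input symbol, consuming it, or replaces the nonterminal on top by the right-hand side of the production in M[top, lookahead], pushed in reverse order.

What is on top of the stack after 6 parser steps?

step 1: stack=$ Q  input=d d d x $  — expand Q ::= P x S
step 2: stack=$ S x P  input=d d d x $  — expand P ::= d d d
step 3: stack=$ S x d d d  input=d d d x $  — match d
step 4: stack=$ S x d d  input=d d x $  — match d
step 5: stack=$ S x d  input=d x $  — match d
step 6: stack=$ S x  input=x $  — match x
Stack after step 6: $ S (top = S).

S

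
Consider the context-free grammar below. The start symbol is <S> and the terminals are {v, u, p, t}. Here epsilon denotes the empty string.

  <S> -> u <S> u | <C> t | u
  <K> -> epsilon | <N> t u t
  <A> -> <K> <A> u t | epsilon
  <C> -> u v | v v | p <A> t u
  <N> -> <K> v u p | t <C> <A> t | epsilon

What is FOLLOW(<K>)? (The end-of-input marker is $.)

FIRST(<C>): from <C>->u v we get {u}; from <C>->v v we get {v}; from <C>->p <A> t u we get {p}. So FIRST(<C>) = {p, u, v}.
FIRST(<S>): from <S>->u <S> u we get {u}; from <S>-><C> t we get {p, u, v}; from <S>->u we get {u}. So FIRST(<S>) = {p, u, v}.
FIRST(<K>): from <K>->epsilon we get {epsilon}; from <K>-><N> t u t we get {t, v}. So FIRST(<K>) = {epsilon, t, v}.
FIRST(<A>): from <A>-><K> <A> u t we get {t, u, v}; from <A>->epsilon we get {epsilon}. So FIRST(<A>) = {epsilon, t, u, v}.
FIRST(<N>): from <N>-><K> v u p we get {t, v}; from <N>->t <C> <A> t we get {t}; from <N>->epsilon we get {epsilon}. So FIRST(<N>) = {epsilon, t, v}.
FOLLOW(<S>) includes $ since <S> is the start symbol.
FOLLOW(<S>): in <S>->u <S> u, <S> is followed by u with FIRST {u}. Thus FOLLOW(<S>) = {$, u}.
FOLLOW(<K>): in <A>-><K> <A> u t, <K> is followed by <A> u t with FIRST {t, u, v}; in <N>-><K> v u p, <K> is followed by v u p with FIRST {v}. Thus FOLLOW(<K>) = {t, u, v}.
FOLLOW(<A>): in <A>-><K> <A> u t, <A> is followed by u t with FIRST {u}; in <C>->p <A> t u, <A> is followed by t u with FIRST {t}; in <N>->t <C> <A> t, <A> is followed by t with FIRST {t}. Thus FOLLOW(<A>) = {t, u}.
FOLLOW(<C>): in <S>-><C> t, <C> is followed by t with FIRST {t}; in <N>->t <C> <A> t, <C> is followed by <A> t with FIRST {t, u, v}. Thus FOLLOW(<C>) = {t, u, v}.
FOLLOW(<N>): in <K>-><N> t u t, <N> is followed by t u t with FIRST {t}. Thus FOLLOW(<N>) = {t}.

{t, u, v}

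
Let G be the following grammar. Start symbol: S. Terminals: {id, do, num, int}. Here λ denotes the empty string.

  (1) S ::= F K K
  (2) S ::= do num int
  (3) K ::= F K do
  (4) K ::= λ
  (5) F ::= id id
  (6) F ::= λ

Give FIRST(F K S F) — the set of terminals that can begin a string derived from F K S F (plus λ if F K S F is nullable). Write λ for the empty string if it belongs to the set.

FIRST(F) = {λ, id}
FIRST(K) = {λ, do, id}  (via F K do)
FIRST(S) = {λ, do, id}  (via F K K)
FIRST(F K S F): take FIRST of each symbol in turn, carrying on past any symbol whose FIRST contains λ; result {λ, do, id}.

{λ, do, id}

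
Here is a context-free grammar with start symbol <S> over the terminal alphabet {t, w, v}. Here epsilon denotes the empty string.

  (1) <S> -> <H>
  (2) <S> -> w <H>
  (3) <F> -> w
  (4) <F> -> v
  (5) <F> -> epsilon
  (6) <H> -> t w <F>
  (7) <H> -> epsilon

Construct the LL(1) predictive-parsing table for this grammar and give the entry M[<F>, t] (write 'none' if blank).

none

FIRST(<F>) = {epsilon, v, w}
FIRST(<H>) = {epsilon, t}
FIRST(<S>) = {epsilon, t, w}  (via <H>)
FOLLOW(<S>) includes $ since <S> is the start symbol.
FOLLOW(<H>): in <S>-><H>, the suffix after <H> is empty, so FOLLOW(<H>) ⊇ FOLLOW(<S>) = {$}; in <S>->w <H>, the suffix after <H> is empty, so FOLLOW(<H>) ⊇ FOLLOW(<S>) = {$}. Thus FOLLOW(<H>) = {$}.
FOLLOW(<F>): in <H>->t w <F>, the suffix after <F> is empty, so FOLLOW(<F>) ⊇ FOLLOW(<H>) = {$}. Thus FOLLOW(<F>) = {$}.
For <F> -> w: FIRST(w) = {w}, so it goes in M[<F>, t] for t ∈ {w}.
For <F> -> v: FIRST(v) = {v}, so it goes in M[<F>, t] for t ∈ {v}.
For <F> -> epsilon: FIRST(epsilon) = {epsilon}, so it goes in M[<F>, t] for t ∈ {}; since epsilon ∈ FIRST, also for every t ∈ FOLLOW(<F>) = {$}.
None of these place a production in M[<F>, t].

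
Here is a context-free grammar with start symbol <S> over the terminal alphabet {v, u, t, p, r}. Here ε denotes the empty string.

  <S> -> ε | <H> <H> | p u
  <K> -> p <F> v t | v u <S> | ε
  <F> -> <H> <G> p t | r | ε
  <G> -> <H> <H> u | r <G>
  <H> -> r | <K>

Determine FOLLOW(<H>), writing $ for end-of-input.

FIRST(<K>) = {ε, p, v}
FIRST(<H>) = {ε, p, r, v}  (via <K>)
FIRST(<S>) = {ε, p, r, v}  (via <H> <H>)
FIRST(<G>) = {p, r, u, v}  (via <H> <H> u)
FIRST(<F>) = {ε, p, r, u, v}  (via <H> <G> p t)
FOLLOW(<S>) includes $ since <S> is the start symbol.
FOLLOW(<F>): in <K>->p <F> v t, <F> is followed by v t with FIRST {v}. Thus FOLLOW(<F>) = {v}.
FOLLOW(<G>): in <F>-><H> <G> p t, <G> is followed by p t with FIRST {p}; in <G>->r <G>, the suffix after <G> is empty (adds nothing new). Thus FOLLOW(<G>) = {p}.
FOLLOW(<S>): in <K>->v u <S>, the suffix after <S> is empty, so FOLLOW(<S>) ⊇ FOLLOW(<K>) = {$, p, r, u, v}. Thus FOLLOW(<S>) = {$, p, r, u, v}.
FOLLOW(<H>): in <S>-><H> <H> (occurrence 1), <H> is followed by <H> with FIRST {ε, p, r, v}; in <S>-><H> <H> (occurrence 1), the suffix after <H> is nullable, so FOLLOW(<H>) ⊇ FOLLOW(<S>) = {$, p, r, u, v}; in <S>-><H> <H> (occurrence 2), the suffix after <H> is empty, so FOLLOW(<H>) ⊇ FOLLOW(<S>) = {$, p, r, u, v}; in <F>-><H> <G> p t, <H> is followed by <G> p t with FIRST {p, r, u, v}; in <G>-><H> <H> u (occurrence 1), <H> is followed by <H> u with FIRST {p, r, u, v}; in <G>-><H> <H> u (occurrence 2), <H> is followed by u with FIRST {u}. Thus FOLLOW(<H>) = {$, p, r, u, v}.
FOLLOW(<K>): in <H>-><K>, the suffix after <K> is empty, so FOLLOW(<K>) ⊇ FOLLOW(<H>) = {$, p, r, u, v}. Thus FOLLOW(<K>) = {$, p, r, u, v}.

{$, p, r, u, v}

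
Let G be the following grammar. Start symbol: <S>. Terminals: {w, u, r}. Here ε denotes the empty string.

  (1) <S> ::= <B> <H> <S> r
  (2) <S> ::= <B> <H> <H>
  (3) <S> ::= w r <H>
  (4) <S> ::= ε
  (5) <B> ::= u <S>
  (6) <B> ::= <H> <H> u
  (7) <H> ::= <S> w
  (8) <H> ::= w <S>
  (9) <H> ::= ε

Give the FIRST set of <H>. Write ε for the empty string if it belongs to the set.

{ε, u, w}

FIRST(<S>) = {ε, u, w}  (via <B> <H> <S> r, <B> <H> <H>)
FIRST(<H>) = {ε, u, w}  (via <S> w)
FIRST(<B>) = {u, w}  (via <H> <H> u)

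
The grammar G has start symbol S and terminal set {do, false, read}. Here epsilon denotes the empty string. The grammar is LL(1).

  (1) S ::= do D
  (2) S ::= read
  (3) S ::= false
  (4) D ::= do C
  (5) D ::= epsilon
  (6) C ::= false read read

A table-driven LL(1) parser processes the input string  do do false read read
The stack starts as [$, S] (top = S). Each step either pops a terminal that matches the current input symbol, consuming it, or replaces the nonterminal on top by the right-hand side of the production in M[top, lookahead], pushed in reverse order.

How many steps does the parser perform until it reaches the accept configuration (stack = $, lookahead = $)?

step 1: stack=$ S  input=do do false read read $  — expand S ::= do D
step 2: stack=$ D do  input=do do false read read $  — match do
step 3: stack=$ D  input=do false read read $  — expand D ::= do C
step 4: stack=$ C do  input=do false read read $  — match do
step 5: stack=$ C  input=false read read $  — expand C ::= false read read
step 6: stack=$ read read false  input=false read read $  — match false
step 7: stack=$ read read  input=read read $  — match read
step 8: stack=$ read  input=read $  — match read
Accept reached after 8 steps.

8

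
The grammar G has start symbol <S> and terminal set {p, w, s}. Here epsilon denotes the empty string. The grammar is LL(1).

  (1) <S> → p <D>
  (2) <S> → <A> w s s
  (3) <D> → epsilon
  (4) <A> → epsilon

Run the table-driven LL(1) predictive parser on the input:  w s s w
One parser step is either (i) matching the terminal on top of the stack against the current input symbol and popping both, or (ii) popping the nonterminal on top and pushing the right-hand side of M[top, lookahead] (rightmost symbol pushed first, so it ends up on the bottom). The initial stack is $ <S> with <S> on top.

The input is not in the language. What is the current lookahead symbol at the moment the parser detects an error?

w

step 1: stack=$ <S>  input=w s s w $  — expand <S> → <A> w s s
step 2: stack=$ s s w <A>  input=w s s w $  — expand <A> → epsilon
step 3: stack=$ s s w  input=w s s w $  — match w
step 4: stack=$ s s  input=s s w $  — match s
step 5: stack=$ s  input=s w $  — match s
step 6: stack=$  input=w $  — error: stack empty but input remains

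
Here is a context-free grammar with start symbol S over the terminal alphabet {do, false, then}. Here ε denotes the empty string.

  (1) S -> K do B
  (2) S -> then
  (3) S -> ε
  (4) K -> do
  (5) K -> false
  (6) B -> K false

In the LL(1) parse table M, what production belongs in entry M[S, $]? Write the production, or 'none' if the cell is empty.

FIRST(K) = {do, false}
FIRST(S) = {ε, do, false, then}  (via K do B)
FIRST(B) = {do, false}  (via K false)
FOLLOW(S) includes $ since S is the start symbol.
FOLLOW(S): S appears on no right-hand side. Thus FOLLOW(S) = {$}.
For S -> K do B: FIRST(K do B) = {do, false}, so it goes in M[S, t] for t ∈ {do, false}.
For S -> then: FIRST(then) = {then}, so it goes in M[S, t] for t ∈ {then}.
For S -> ε: FIRST(ε) = {ε}, so it goes in M[S, t] for t ∈ {}; since ε ∈ FIRST, also for every t ∈ FOLLOW(S) = {$}.

S -> ε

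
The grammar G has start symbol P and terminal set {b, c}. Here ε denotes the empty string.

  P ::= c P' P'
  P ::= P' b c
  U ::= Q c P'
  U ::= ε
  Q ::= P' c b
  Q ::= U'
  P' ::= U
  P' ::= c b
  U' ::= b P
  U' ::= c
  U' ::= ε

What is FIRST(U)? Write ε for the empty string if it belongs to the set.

{ε, b, c}

FIRST(U') = {ε, b, c}
FIRST(P) = {b, c}  (via P' b c)
FIRST(U) = {ε, b, c}  (via Q c P')
FIRST(P') = {ε, b, c}  (via U)
FIRST(Q) = {ε, b, c}  (via P' c b, U')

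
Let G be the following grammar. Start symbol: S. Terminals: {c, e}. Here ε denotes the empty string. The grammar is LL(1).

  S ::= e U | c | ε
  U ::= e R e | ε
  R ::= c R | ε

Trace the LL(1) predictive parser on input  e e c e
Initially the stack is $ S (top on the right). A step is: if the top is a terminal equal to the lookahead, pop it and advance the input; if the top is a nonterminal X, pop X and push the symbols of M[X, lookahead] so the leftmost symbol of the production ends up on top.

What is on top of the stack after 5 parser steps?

c

     Stack    Input      Action
  1  $ S      e e c e $  expand S ::= e U
  2  $ U e    e e c e $  match e
  3  $ U      e c e $    expand U ::= e R e
  4  $ e R e  e c e $    match e
  5  $ e R    c e $      expand R ::= c R
Stack after step 5: $ e R c (top = c).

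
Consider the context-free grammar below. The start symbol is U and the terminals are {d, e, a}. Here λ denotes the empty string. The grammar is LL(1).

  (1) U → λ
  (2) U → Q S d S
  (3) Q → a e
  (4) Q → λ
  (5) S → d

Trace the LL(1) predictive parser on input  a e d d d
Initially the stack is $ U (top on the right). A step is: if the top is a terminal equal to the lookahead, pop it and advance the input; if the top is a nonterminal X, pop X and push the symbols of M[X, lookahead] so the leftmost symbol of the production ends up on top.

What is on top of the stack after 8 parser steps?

d

step 1: stack=$ U  input=a e d d d $  — expand U → Q S d S
step 2: stack=$ S d S Q  input=a e d d d $  — expand Q → a e
step 3: stack=$ S d S e a  input=a e d d d $  — match a
step 4: stack=$ S d S e  input=e d d d $  — match e
step 5: stack=$ S d S  input=d d d $  — expand S → d
step 6: stack=$ S d d  input=d d d $  — match d
step 7: stack=$ S d  input=d d $  — match d
step 8: stack=$ S  input=d $  — expand S → d
Stack after step 8: $ d (top = d).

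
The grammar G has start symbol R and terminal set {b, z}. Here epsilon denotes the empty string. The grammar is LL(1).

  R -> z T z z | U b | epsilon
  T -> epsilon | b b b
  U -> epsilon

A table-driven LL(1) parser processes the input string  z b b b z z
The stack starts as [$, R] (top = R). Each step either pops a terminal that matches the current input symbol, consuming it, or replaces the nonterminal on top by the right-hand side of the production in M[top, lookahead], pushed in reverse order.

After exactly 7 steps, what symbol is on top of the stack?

     Stack        Input          Action
  1  $ R          z b b b z z $  expand R -> z T z z
  2  $ z z T z    z b b b z z $  match z
  3  $ z z T      b b b z z $    expand T -> b b b
  4  $ z z b b b  b b b z z $    match b
  5  $ z z b b    b b z z $      match b
  6  $ z z b      b z z $        match b
  7  $ z z        z z $          match z
Stack after step 7: $ z (top = z).

z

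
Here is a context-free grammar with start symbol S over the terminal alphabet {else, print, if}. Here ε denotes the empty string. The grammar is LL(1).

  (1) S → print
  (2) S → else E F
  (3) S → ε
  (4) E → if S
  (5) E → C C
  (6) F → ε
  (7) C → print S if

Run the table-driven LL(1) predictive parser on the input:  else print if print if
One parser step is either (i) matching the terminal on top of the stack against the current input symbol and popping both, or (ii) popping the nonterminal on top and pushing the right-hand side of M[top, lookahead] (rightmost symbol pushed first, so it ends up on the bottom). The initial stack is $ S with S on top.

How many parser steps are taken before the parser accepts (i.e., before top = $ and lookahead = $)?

step 1: stack=$ S  input=else print if print if $  — expand S → else E F
step 2: stack=$ F E else  input=else print if print if $  — match else
step 3: stack=$ F E  input=print if print if $  — expand E → C C
step 4: stack=$ F C C  input=print if print if $  — expand C → print S if
step 5: stack=$ F C if S print  input=print if print if $  — match print
step 6: stack=$ F C if S  input=if print if $  — expand S → ε
step 7: stack=$ F C if  input=if print if $  — match if
step 8: stack=$ F C  input=print if $  — expand C → print S if
step 9: stack=$ F if S print  input=print if $  — match print
step 10: stack=$ F if S  input=if $  — expand S → ε
step 11: stack=$ F if  input=if $  — match if
step 12: stack=$ F  input=$  — expand F → ε
Accept reached after 12 steps.

12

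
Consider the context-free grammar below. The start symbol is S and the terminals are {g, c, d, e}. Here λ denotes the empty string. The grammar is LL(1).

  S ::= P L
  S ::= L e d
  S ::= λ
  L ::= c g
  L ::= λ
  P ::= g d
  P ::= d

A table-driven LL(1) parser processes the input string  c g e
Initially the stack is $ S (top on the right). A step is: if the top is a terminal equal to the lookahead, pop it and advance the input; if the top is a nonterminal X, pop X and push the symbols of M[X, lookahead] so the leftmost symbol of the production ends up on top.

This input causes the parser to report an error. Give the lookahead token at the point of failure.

     Stack      Input    Action
  1  $ S        c g e $  expand S ::= L e d
  2  $ d e L    c g e $  expand L ::= c g
  3  $ d e g c  c g e $  match c
  4  $ d e g    g e $    match g
  5  $ d e      e $      match e
  6  $ d        $        error: top is terminal d but lookahead is $

$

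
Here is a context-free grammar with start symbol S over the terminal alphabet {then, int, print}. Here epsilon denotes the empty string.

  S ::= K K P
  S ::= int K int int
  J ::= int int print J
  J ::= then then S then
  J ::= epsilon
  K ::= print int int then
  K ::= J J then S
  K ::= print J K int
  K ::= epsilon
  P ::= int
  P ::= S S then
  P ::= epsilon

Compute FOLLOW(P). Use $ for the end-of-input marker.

FIRST(J): from J::=int int print J we get {int}; from J::=then then S then we get {then}; from J::=epsilon we get {epsilon}. So FIRST(J) = {epsilon, int, then}.
FIRST(K): from K::=print int int then we get {print}; from K::=J J then S we get {int, then}; from K::=print J K int we get {print}; from K::=epsilon we get {epsilon}. So FIRST(K) = {epsilon, int, print, then}.
FIRST(S): from S::=K K P we get {epsilon, int, print, then}; from S::=int K int int we get {int}. So FIRST(S) = {epsilon, int, print, then}.
FIRST(P): from P::=int we get {int}; from P::=S S then we get {int, print, then}; from P::=epsilon we get {epsilon}. So FIRST(P) = {epsilon, int, print, then}.
FOLLOW(S) includes $ since S is the start symbol.
FOLLOW(J): in J::=int int print J, the suffix after J is empty (adds nothing new); in K::=J J then S (occurrence 1), J is followed by J then S with FIRST {int, then}; in K::=J J then S (occurrence 2), J is followed by then S with FIRST {then}; in K::=print J K int, J is followed by K int with FIRST {int, print, then}. Thus FOLLOW(J) = {int, print, then}.
FOLLOW(S): in J::=then then S then, S is followed by then with FIRST {then}; in K::=J J then S, the suffix after S is empty, so FOLLOW(S) ⊇ FOLLOW(K) = {$, int, print, then}; in P::=S S then (occurrence 1), S is followed by S then with FIRST {int, print, then}; in P::=S S then (occurrence 2), S is followed by then with FIRST {then}. Thus FOLLOW(S) = {$, int, print, then}.
FOLLOW(K): in S::=K K P (occurrence 1), K is followed by K P with FIRST {epsilon, int, print, then}; in S::=K K P (occurrence 1), the suffix after K is nullable, so FOLLOW(K) ⊇ FOLLOW(S) = {$, int, print, then}; in S::=K K P (occurrence 2), K is followed by P with FIRST {epsilon, int, print, then}; in S::=K K P (occurrence 2), the suffix after K is nullable, so FOLLOW(K) ⊇ FOLLOW(S) = {$, int, print, then}; in S::=int K int int, K is followed by int int with FIRST {int}; in K::=print J K int, K is followed by int with FIRST {int}. Thus FOLLOW(K) = {$, int, print, then}.
FOLLOW(P): in S::=K K P, the suffix after P is empty, so FOLLOW(P) ⊇ FOLLOW(S) = {$, int, print, then}. Thus FOLLOW(P) = {$, int, print, then}.

{$, int, print, then}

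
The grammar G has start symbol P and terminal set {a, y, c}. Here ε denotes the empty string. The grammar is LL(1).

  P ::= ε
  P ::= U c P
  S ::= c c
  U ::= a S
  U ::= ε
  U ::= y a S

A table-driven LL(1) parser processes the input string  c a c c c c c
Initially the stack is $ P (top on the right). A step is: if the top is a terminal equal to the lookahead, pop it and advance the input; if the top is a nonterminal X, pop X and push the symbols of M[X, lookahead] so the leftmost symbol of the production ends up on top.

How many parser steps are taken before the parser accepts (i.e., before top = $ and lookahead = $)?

17

      Stack      Input            Action
   1  $ P        c a c c c c c $  expand P ::= U c P
   2  $ P c U    c a c c c c c $  expand U ::= ε
   3  $ P c      c a c c c c c $  match c
   4  $ P        a c c c c c $    expand P ::= U c P
   5  $ P c U    a c c c c c $    expand U ::= a S
   6  $ P c S a  a c c c c c $    match a
   7  $ P c S    c c c c c $      expand S ::= c c
   8  $ P c c c  c c c c c $      match c
   9  $ P c c    c c c c $        match c
  10  $ P c      c c c $          match c
  11  $ P        c c $            expand P ::= U c P
  12  $ P c U    c c $            expand U ::= ε
  13  $ P c      c c $            match c
  14  $ P        c $              expand P ::= U c P
  15  $ P c U    c $              expand U ::= ε
  16  $ P c      c $              match c
  17  $ P        $                expand P ::= ε
Accept reached after 17 steps.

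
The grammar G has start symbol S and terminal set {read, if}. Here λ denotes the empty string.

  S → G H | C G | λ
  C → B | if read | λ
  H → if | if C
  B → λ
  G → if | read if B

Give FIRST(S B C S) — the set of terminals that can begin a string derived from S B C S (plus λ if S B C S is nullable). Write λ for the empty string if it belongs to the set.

FIRST(H): from H→if we get {if}; from H→if C we get {if}. So FIRST(H) = {if}.
FIRST(B): from B→λ we get {λ}. So FIRST(B) = {λ}.
FIRST(G): from G→if we get {if}; from G→read if B we get {read}. So FIRST(G) = {if, read}.
FIRST(C): from C→B we get {λ}; from C→if read we get {if}; from C→λ we get {λ}. So FIRST(C) = {λ, if}.
FIRST(S): from S→G H we get {if, read}; from S→C G we get {if, read}; from S→λ we get {λ}. So FIRST(S) = {λ, if, read}.
FIRST(S B C S): take FIRST of each symbol in turn, carrying on past any symbol whose FIRST contains λ; result {λ, if, read}.

{λ, if, read}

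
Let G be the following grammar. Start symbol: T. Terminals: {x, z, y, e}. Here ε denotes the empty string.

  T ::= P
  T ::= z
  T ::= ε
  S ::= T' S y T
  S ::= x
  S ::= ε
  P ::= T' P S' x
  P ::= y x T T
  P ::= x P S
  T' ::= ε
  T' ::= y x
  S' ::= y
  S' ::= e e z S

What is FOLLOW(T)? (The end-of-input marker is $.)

FIRST(T'): from T'::=ε we get {ε}; from T'::=y x we get {y}. So FIRST(T') = {ε, y}.
FIRST(S'): from S'::=y we get {y}; from S'::=e e z S we get {e}. So FIRST(S') = {e, y}.
FIRST(S): from S::=T' S y T we get {x, y}; from S::=x we get {x}; from S::=ε we get {ε}. So FIRST(S) = {ε, x, y}.
FIRST(P): from P::=T' P S' x we get {x, y}; from P::=y x T T we get {y}; from P::=x P S we get {x}. So FIRST(P) = {x, y}.
FIRST(T): from T::=P we get {x, y}; from T::=z we get {z}; from T::=ε we get {ε}. So FIRST(T) = {ε, x, y, z}.
FOLLOW(T) includes $ since T is the start symbol.
FOLLOW(T'): in S::=T' S y T, T' is followed by S y T with FIRST {x, y}; in P::=T' P S' x, T' is followed by P S' x with FIRST {x, y}. Thus FOLLOW(T') = {x, y}.
FOLLOW(S'): in P::=T' P S' x, S' is followed by x with FIRST {x}. Thus FOLLOW(S') = {x}.
FOLLOW(T): in S::=T' S y T, the suffix after T is empty, so FOLLOW(T) ⊇ FOLLOW(S) = {$, e, x, y, z}; in P::=y x T T (occurrence 1), T is followed by T with FIRST {ε, x, y, z}; in P::=y x T T (occurrence 1), the suffix after T is nullable, so FOLLOW(T) ⊇ FOLLOW(P) = {$, e, x, y, z}; in P::=y x T T (occurrence 2), the suffix after T is empty, so FOLLOW(T) ⊇ FOLLOW(P) = {$, e, x, y, z}. Thus FOLLOW(T) = {$, e, x, y, z}.
FOLLOW(P): in T::=P, the suffix after P is empty, so FOLLOW(P) ⊇ FOLLOW(T) = {$, e, x, y, z}; in P::=T' P S' x, P is followed by S' x with FIRST {e, y}; in P::=x P S, P is followed by S with FIRST {ε, x, y}; in P::=x P S, the suffix after P is nullable (adds nothing new). Thus FOLLOW(P) = {$, e, x, y, z}.
FOLLOW(S): in S::=T' S y T, S is followed by y T with FIRST {y}; in P::=x P S, the suffix after S is empty, so FOLLOW(S) ⊇ FOLLOW(P) = {$, e, x, y, z}; in S'::=e e z S, the suffix after S is empty, so FOLLOW(S) ⊇ FOLLOW(S') = {x}. Thus FOLLOW(S) = {$, e, x, y, z}.

{$, e, x, y, z}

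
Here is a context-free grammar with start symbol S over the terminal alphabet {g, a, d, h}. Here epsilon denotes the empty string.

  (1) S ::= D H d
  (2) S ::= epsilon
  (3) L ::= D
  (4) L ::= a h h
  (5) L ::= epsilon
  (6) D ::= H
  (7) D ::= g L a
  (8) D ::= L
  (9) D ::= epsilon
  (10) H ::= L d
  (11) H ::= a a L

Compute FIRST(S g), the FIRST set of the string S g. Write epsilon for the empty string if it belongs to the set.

{a, d, g}

FIRST(S): from S::=D H d we get {a, d, g}; from S::=epsilon we get {epsilon}. So FIRST(S) = {epsilon, a, d, g}.
FIRST(L): from L::=D we get {epsilon, a, d, g}; from L::=a h h we get {a}; from L::=epsilon we get {epsilon}. So FIRST(L) = {epsilon, a, d, g}.
FIRST(H): from H::=L d we get {a, d, g}; from H::=a a L we get {a}. So FIRST(H) = {a, d, g}.
FIRST(D): from D::=H we get {a, d, g}; from D::=g L a we get {g}; from D::=L we get {epsilon, a, d, g}; from D::=epsilon we get {epsilon}. So FIRST(D) = {epsilon, a, d, g}.
FIRST(S g): take FIRST of each symbol in turn, carrying on past any symbol whose FIRST contains epsilon; result {a, d, g}.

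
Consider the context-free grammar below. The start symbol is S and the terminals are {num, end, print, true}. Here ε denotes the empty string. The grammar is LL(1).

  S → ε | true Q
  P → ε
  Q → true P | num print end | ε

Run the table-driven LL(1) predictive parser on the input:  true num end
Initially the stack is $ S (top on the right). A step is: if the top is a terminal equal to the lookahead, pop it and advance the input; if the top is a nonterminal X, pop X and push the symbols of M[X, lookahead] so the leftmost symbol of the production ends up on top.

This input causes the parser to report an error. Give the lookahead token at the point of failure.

step 1: stack=$ S  input=true num end $  — expand S → true Q
step 2: stack=$ Q true  input=true num end $  — match true
step 3: stack=$ Q  input=num end $  — expand Q → num print end
step 4: stack=$ end print num  input=num end $  — match num
step 5: stack=$ end print  input=end $  — error: top is terminal print but lookahead is end

end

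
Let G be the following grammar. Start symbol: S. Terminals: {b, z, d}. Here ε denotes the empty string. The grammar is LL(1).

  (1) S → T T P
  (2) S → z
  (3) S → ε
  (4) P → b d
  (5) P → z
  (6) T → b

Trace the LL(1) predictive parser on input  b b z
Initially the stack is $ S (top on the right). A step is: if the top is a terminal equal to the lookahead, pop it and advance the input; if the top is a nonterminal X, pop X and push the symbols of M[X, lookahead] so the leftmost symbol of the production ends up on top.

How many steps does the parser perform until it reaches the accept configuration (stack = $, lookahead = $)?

7

     Stack    Input    Action
  1  $ S      b b z $  expand S → T T P
  2  $ P T T  b b z $  expand T → b
  3  $ P T b  b b z $  match b
  4  $ P T    b z $    expand T → b
  5  $ P b    b z $    match b
  6  $ P      z $      expand P → z
  7  $ z      z $      match z
Accept reached after 7 steps.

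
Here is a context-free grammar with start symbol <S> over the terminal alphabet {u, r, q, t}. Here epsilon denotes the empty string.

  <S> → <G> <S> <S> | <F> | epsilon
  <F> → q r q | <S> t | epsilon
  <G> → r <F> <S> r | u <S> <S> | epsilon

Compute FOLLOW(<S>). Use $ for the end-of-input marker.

{$, q, r, t, u}

FIRST(<G>) = {epsilon, r, u}
FIRST(<S>) = {epsilon, q, r, t, u}  (via <G> <S> <S>, <F>)
FIRST(<F>) = {epsilon, q, r, t, u}  (via <S> t)
FOLLOW(<S>) includes $ since <S> is the start symbol.
FOLLOW(<S>): in <S>→<G> <S> <S> (occurrence 1), <S> is followed by <S> with FIRST {epsilon, q, r, t, u}; in <S>→<G> <S> <S> (occurrence 1), the suffix after <S> is nullable (adds nothing new); in <S>→<G> <S> <S> (occurrence 2), the suffix after <S> is empty (adds nothing new); in <F>→<S> t, <S> is followed by t with FIRST {t}; in <G>→r <F> <S> r, <S> is followed by r with FIRST {r}; in <G>→u <S> <S> (occurrence 1), <S> is followed by <S> with FIRST {epsilon, q, r, t, u}; in <G>→u <S> <S> (occurrence 1), the suffix after <S> is nullable, so FOLLOW(<S>) ⊇ FOLLOW(<G>) = {$, q, r, t, u}; in <G>→u <S> <S> (occurrence 2), the suffix after <S> is empty, so FOLLOW(<S>) ⊇ FOLLOW(<G>) = {$, q, r, t, u}. Thus FOLLOW(<S>) = {$, q, r, t, u}.
FOLLOW(<F>): in <S>→<F>, the suffix after <F> is empty, so FOLLOW(<F>) ⊇ FOLLOW(<S>) = {$, q, r, t, u}; in <G>→r <F> <S> r, <F> is followed by <S> r with FIRST {q, r, t, u}. Thus FOLLOW(<F>) = {$, q, r, t, u}.
FOLLOW(<G>): in <S>→<G> <S> <S>, <G> is followed by <S> <S> with FIRST {epsilon, q, r, t, u}; in <S>→<G> <S> <S>, the suffix after <G> is nullable, so FOLLOW(<G>) ⊇ FOLLOW(<S>) = {$, q, r, t, u}. Thus FOLLOW(<G>) = {$, q, r, t, u}.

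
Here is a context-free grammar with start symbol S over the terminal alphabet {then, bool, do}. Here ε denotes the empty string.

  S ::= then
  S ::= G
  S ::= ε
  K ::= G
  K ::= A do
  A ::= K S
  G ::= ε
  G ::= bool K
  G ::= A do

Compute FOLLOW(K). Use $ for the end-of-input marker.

FIRST(S) = {ε, bool, do, then}  (via G)
FIRST(K) = {ε, bool, do, then}  (via G, A do)
FIRST(A) = {ε, bool, do, then}  (via K S)
FIRST(G) = {ε, bool, do, then}  (via A do)
FOLLOW(S) includes $ since S is the start symbol.
FOLLOW(A): in K::=A do, A is followed by do with FIRST {do}; in G::=A do, A is followed by do with FIRST {do}. Thus FOLLOW(A) = {do}.
FOLLOW(S): in A::=K S, the suffix after S is empty, so FOLLOW(S) ⊇ FOLLOW(A) = {do}. Thus FOLLOW(S) = {$, do}.
FOLLOW(K): in A::=K S, K is followed by S with FIRST {ε, bool, do, then}; in A::=K S, the suffix after K is nullable, so FOLLOW(K) ⊇ FOLLOW(A) = {do}; in G::=bool K, the suffix after K is empty, so FOLLOW(K) ⊇ FOLLOW(G) = {$, bool, do, then}. Thus FOLLOW(K) = {$, bool, do, then}.
FOLLOW(G): in S::=G, the suffix after G is empty, so FOLLOW(G) ⊇ FOLLOW(S) = {$, do}; in K::=G, the suffix after G is empty, so FOLLOW(G) ⊇ FOLLOW(K) = {$, bool, do, then}. Thus FOLLOW(G) = {$, bool, do, then}.

{$, bool, do, then}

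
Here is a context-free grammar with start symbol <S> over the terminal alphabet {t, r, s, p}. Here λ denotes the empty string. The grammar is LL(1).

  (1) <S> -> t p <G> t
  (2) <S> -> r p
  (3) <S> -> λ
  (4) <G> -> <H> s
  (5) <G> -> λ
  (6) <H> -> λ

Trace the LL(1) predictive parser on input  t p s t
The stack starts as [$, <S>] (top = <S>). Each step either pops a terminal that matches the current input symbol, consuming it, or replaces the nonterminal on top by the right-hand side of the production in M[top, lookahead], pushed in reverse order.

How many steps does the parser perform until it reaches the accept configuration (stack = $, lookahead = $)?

7

step 1: stack=$ <S>  input=t p s t $  — expand <S> -> t p <G> t
step 2: stack=$ t <G> p t  input=t p s t $  — match t
step 3: stack=$ t <G> p  input=p s t $  — match p
step 4: stack=$ t <G>  input=s t $  — expand <G> -> <H> s
step 5: stack=$ t s <H>  input=s t $  — expand <H> -> λ
step 6: stack=$ t s  input=s t $  — match s
step 7: stack=$ t  input=t $  — match t
Accept reached after 7 steps.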